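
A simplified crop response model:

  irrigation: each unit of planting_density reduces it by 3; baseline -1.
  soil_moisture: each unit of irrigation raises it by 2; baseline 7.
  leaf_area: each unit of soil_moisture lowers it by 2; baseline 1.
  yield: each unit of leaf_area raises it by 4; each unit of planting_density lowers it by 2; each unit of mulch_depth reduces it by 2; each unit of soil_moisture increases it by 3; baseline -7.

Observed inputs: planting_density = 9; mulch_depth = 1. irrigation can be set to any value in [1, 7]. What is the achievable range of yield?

Intervening on irrigation fixes its value directly, overriding its dependence on planting_density.
Substituting into the leaf_area equation gives leaf_area = -4*irrigation - 13.
Substituting into the yield equation gives yield = -10*irrigation - 58.
Linear in irrigation, so extremes are at the endpoints: irrigation = 1 gives yield = -68; irrigation = 7 gives yield = -128.

-128 to -68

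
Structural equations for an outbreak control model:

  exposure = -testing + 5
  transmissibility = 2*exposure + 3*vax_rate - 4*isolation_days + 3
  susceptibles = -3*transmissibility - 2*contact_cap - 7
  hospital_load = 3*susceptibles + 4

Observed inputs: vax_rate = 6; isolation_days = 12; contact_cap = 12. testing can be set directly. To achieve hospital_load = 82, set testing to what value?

Substituting into the transmissibility equation gives transmissibility = -2*testing - 17.
Substituting into the susceptibles equation gives susceptibles = 6*testing + 20.
This gives hospital_load = 18*testing + 64.
Solve 18*testing + 64 = 82: testing = (82 - 64) / 18 = 1.

testing = 1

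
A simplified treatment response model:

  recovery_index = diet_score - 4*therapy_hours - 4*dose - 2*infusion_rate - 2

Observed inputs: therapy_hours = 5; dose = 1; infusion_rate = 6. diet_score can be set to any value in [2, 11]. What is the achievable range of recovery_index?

Substituting into the recovery_index equation gives recovery_index = diet_score - 38.
Linear in diet_score, so extremes are at the endpoints: diet_score = 2 gives recovery_index = -36; diet_score = 11 gives recovery_index = -27.

-36 to -27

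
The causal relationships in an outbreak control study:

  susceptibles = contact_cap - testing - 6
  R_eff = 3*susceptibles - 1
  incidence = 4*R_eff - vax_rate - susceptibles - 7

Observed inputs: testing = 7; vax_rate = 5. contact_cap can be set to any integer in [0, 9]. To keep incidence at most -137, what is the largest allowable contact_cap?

Substituting into the susceptibles equation gives susceptibles = contact_cap - 13.
Substituting into the R_eff equation gives R_eff = 3*contact_cap - 40.
Substituting into the incidence equation gives incidence = 11*contact_cap - 159.
Require 11*contact_cap - 159 ≤ -137, so contact_cap ≤ 2.
The largest integer in [0, 9] satisfying this is 2.

contact_cap = 2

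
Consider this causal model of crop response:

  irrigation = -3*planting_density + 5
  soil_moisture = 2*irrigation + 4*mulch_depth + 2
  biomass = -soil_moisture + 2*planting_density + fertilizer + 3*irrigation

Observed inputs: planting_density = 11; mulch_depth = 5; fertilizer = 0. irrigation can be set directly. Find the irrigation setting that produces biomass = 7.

Intervening on irrigation fixes its value directly, overriding its dependence on planting_density.
Substituting into the soil_moisture equation gives soil_moisture = 2*irrigation + 22.
So biomass = irrigation.
Solve irrigation = 7: irrigation = 7 / 1 = 7.

irrigation = 7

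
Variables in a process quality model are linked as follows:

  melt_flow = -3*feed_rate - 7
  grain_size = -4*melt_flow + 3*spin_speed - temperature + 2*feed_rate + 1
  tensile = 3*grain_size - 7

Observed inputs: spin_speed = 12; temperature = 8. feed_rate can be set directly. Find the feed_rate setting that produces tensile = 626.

Substituting into the grain_size equation gives grain_size = 14*feed_rate + 57.
Substituting into the tensile equation gives tensile = 42*feed_rate + 164.
Solve 42*feed_rate + 164 = 626: feed_rate = (626 - 164) / 42 = 11.

feed_rate = 11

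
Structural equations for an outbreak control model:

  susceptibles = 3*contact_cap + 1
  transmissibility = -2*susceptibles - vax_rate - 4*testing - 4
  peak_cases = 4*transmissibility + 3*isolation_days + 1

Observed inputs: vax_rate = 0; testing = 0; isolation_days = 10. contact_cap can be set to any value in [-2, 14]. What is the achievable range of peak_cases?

-329 to 55

Substituting into the transmissibility equation gives transmissibility = -6*contact_cap - 6.
Substituting into the peak_cases equation gives peak_cases = -24*contact_cap + 7.
Linear in contact_cap, so extremes are at the endpoints: contact_cap = -2 gives peak_cases = 55; contact_cap = 14 gives peak_cases = -329.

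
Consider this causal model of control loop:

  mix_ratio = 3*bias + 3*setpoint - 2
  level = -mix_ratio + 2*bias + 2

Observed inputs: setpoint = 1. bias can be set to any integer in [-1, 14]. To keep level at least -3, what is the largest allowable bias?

bias = 4

Substituting into the mix_ratio equation gives mix_ratio = 3*bias + 1.
So level = -bias + 1.
Require -bias + 1 ≥ -3, so bias ≤ 4.
The largest integer in [-1, 14] satisfying this is 4.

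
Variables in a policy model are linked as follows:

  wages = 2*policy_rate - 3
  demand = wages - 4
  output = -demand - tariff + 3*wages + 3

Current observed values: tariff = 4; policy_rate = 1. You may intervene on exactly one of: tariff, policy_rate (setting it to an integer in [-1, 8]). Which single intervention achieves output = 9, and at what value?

Intervening on tariff: output = -tariff + 5. Reaching 9 requires tariff = -4, outside [-1, 8].
Intervening on policy_rate: with other inputs at their observed values, output = 4*policy_rate - 3. Solving for 9 gives policy_rate = 3, within [-1, 8].

set policy_rate = 3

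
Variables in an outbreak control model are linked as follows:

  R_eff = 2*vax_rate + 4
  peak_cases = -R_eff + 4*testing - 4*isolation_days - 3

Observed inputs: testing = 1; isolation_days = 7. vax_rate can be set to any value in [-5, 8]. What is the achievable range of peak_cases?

Substituting into the peak_cases equation gives peak_cases = -2*vax_rate - 31.
Linear in vax_rate, so extremes are at the endpoints: vax_rate = -5 gives peak_cases = -21; vax_rate = 8 gives peak_cases = -47.

-47 to -21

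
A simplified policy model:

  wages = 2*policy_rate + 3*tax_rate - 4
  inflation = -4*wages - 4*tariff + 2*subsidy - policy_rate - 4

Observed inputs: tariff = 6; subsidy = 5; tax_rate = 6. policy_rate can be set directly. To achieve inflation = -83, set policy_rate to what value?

Substituting into the wages equation gives wages = 2*policy_rate + 14.
Substituting into the inflation equation gives inflation = -9*policy_rate - 74.
Solve -9*policy_rate - 74 = -83: policy_rate = (-83 + 74) / -9 = 1.

policy_rate = 1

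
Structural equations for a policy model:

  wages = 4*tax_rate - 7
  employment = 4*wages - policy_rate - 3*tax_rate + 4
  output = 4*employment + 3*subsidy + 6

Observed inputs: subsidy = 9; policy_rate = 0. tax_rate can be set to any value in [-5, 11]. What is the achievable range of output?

-323 to 509

Substituting into the employment equation gives employment = 13*tax_rate - 24.
Substituting into the output equation gives output = 52*tax_rate - 63.
Linear in tax_rate, so extremes are at the endpoints: tax_rate = -5 gives output = -323; tax_rate = 11 gives output = 509.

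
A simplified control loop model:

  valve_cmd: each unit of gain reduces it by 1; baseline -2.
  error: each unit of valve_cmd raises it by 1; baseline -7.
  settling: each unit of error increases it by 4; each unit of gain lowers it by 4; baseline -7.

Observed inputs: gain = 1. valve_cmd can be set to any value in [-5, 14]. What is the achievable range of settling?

Intervening on valve_cmd fixes its value directly, overriding its dependence on gain.
Substituting into the settling equation gives settling = 4*valve_cmd - 39.
Linear in valve_cmd, so extremes are at the endpoints: valve_cmd = -5 gives settling = -59; valve_cmd = 14 gives settling = 17.

-59 to 17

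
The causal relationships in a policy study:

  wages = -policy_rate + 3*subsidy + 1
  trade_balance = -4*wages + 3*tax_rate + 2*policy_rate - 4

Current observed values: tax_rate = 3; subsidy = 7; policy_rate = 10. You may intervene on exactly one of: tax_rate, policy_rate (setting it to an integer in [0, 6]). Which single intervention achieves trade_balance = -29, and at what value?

Intervening on tax_rate: with other inputs at their observed values, trade_balance = 3*tax_rate - 32. Solving for -29 gives tax_rate = 1, within [0, 6].
Intervening on policy_rate: trade_balance = 6*policy_rate - 83. Reaching -29 requires policy_rate = 9, outside [0, 6].

set tax_rate = 1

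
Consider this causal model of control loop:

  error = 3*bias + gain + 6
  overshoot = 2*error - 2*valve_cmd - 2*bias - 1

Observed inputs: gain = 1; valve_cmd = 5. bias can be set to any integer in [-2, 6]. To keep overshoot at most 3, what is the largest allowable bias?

bias = 0

Substituting into the error equation gives error = 3*bias + 7.
Substituting into the overshoot equation gives overshoot = 4*bias + 3.
Require 4*bias + 3 ≤ 3, so bias ≤ 0.
The largest integer in [-2, 6] satisfying this is 0.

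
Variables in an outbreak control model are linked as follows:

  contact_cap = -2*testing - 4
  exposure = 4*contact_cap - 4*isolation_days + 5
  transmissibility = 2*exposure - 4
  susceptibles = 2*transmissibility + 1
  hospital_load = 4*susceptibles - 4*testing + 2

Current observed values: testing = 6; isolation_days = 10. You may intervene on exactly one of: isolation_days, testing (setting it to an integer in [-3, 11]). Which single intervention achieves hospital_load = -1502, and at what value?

set testing = 5

Intervening on isolation_days: hospital_load = -64*isolation_days - 994. Reaching -1502 requires isolation_days = 127/16, not an integer.
Intervening on testing: with other inputs at their observed values, hospital_load = -132*testing - 842. Solving for -1502 gives testing = 5, within [-3, 11].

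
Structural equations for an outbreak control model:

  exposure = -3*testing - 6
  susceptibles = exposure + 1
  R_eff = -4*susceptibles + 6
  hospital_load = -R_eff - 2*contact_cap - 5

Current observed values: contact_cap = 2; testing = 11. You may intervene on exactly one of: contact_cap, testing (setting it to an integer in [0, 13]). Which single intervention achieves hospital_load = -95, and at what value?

set testing = 5

Intervening on contact_cap: hospital_load = -2*contact_cap - 163. Reaching -95 requires contact_cap = -34, outside [0, 13].
Intervening on testing: with other inputs at their observed values, hospital_load = -12*testing - 35. Solving for -95 gives testing = 5, within [0, 13].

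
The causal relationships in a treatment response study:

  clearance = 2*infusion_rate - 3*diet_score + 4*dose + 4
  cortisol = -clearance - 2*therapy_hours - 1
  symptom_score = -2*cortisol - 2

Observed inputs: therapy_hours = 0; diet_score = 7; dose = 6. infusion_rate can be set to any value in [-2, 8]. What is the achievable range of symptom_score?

Substituting into the clearance equation gives clearance = 2*infusion_rate + 7.
Substituting into the cortisol equation gives cortisol = -2*infusion_rate - 8.
So symptom_score = 4*infusion_rate + 14.
Linear in infusion_rate, so extremes are at the endpoints: infusion_rate = -2 gives symptom_score = 6; infusion_rate = 8 gives symptom_score = 46.

6 to 46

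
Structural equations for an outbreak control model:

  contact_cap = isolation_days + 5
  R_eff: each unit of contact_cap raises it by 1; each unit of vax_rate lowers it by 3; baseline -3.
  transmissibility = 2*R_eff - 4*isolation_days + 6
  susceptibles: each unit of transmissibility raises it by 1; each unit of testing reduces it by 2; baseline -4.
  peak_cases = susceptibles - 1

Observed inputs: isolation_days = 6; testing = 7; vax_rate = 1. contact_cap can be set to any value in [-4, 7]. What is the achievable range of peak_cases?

-57 to -35

Intervening on contact_cap fixes its value directly, overriding its dependence on isolation_days.
Substituting into the R_eff equation gives R_eff = contact_cap - 6.
Substituting into the transmissibility equation gives transmissibility = 2*contact_cap - 30.
Substituting into the susceptibles equation gives susceptibles = 2*contact_cap - 48.
This gives peak_cases = 2*contact_cap - 49.
Linear in contact_cap, so extremes are at the endpoints: contact_cap = -4 gives peak_cases = -57; contact_cap = 7 gives peak_cases = -35.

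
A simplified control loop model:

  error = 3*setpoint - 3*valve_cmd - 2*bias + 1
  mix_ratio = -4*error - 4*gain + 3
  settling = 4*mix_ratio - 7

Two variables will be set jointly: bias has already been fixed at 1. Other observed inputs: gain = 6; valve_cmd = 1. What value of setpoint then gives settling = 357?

With bias held at 1:
Substituting into the error equation gives error = 3*setpoint - 4.
This gives mix_ratio = -12*setpoint - 5.
settling becomes -48*setpoint - 27.
Solve -48*setpoint - 27 = 357: setpoint = (357 + 27) / -48 = -8.

setpoint = -8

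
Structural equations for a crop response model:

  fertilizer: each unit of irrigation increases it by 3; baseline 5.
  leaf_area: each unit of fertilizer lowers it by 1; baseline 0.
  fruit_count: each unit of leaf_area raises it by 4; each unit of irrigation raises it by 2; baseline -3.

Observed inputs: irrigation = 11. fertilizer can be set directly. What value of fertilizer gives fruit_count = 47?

fertilizer = -7

Intervening on fertilizer fixes its value directly, overriding its dependence on irrigation.
Substituting into the fruit_count equation gives fruit_count = -4*fertilizer + 19.
Solve -4*fertilizer + 19 = 47: fertilizer = (47 - 19) / -4 = -7.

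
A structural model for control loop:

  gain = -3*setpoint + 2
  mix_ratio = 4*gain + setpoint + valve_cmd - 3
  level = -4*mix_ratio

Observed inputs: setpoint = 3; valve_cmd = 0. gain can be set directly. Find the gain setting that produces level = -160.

gain = 10

Intervening on gain fixes its value directly, overriding its dependence on setpoint.
Substituting into the mix_ratio equation gives mix_ratio = 4*gain.
level becomes -16*gain.
Solve -16*gain = -160: gain = -160 / -16 = 10.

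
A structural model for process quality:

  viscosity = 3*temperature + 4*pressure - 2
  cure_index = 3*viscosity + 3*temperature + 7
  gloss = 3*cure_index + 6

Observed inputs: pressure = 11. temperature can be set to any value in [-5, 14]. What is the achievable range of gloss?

225 to 909

Substituting into the viscosity equation gives viscosity = 3*temperature + 42.
Substituting into the cure_index equation gives cure_index = 12*temperature + 133.
So gloss = 36*temperature + 405.
Linear in temperature, so extremes are at the endpoints: temperature = -5 gives gloss = 225; temperature = 14 gives gloss = 909.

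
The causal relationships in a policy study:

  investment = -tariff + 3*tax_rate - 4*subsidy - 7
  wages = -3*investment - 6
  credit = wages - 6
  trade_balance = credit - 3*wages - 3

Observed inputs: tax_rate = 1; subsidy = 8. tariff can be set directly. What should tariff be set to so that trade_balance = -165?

tariff = -8

Substituting into the investment equation gives investment = -tariff - 36.
This gives wages = 3*tariff + 102.
Substituting into the credit equation gives credit = 3*tariff + 96.
Substituting into the trade_balance equation gives trade_balance = -6*tariff - 213.
Solve -6*tariff - 213 = -165: tariff = (-165 + 213) / -6 = -8.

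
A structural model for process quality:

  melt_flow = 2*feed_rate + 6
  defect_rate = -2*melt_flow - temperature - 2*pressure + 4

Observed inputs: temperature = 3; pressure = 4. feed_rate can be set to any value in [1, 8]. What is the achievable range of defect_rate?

Substituting into the defect_rate equation gives defect_rate = -4*feed_rate - 19.
Linear in feed_rate, so extremes are at the endpoints: feed_rate = 1 gives defect_rate = -23; feed_rate = 8 gives defect_rate = -51.

-51 to -23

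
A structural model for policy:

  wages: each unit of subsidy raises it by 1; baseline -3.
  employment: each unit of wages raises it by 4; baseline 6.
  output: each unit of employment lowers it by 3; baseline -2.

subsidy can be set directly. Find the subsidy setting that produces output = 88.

subsidy = -6

Substituting into the employment equation gives employment = 4*subsidy - 6.
Substituting into the output equation gives output = -12*subsidy + 16.
Solve -12*subsidy + 16 = 88: subsidy = (88 - 16) / -12 = -6.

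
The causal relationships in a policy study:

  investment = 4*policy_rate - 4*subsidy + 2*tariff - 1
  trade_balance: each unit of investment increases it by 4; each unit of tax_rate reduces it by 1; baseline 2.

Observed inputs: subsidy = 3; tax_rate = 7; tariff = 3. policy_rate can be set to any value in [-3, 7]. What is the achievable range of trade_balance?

-81 to 79

Substituting into the investment equation gives investment = 4*policy_rate - 7.
This gives trade_balance = 16*policy_rate - 33.
Linear in policy_rate, so extremes are at the endpoints: policy_rate = -3 gives trade_balance = -81; policy_rate = 7 gives trade_balance = 79.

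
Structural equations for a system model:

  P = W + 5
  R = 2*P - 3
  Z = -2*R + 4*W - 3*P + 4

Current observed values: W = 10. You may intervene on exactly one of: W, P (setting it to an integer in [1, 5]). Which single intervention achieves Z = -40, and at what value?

set W = 5

Intervening on W: with other inputs at their observed values, Z = -3*W - 25. Solving for -40 gives W = 5, within [1, 5].
Intervening on P: Z = -7*P + 50. Reaching -40 requires P = 90/7, not an integer.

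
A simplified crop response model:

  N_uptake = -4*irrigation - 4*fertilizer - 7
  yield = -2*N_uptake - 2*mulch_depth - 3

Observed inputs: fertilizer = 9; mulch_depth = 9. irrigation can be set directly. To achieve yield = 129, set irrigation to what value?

irrigation = 8

Substituting into the N_uptake equation gives N_uptake = -4*irrigation - 43.
Substituting into the yield equation gives yield = 8*irrigation + 65.
Solve 8*irrigation + 65 = 129: irrigation = (129 - 65) / 8 = 8.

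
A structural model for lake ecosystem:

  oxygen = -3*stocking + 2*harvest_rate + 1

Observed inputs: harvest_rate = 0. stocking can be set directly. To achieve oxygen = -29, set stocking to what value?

Substituting into the oxygen equation gives oxygen = -3*stocking + 1.
Solve -3*stocking + 1 = -29: stocking = (-29 - 1) / -3 = 10.

stocking = 10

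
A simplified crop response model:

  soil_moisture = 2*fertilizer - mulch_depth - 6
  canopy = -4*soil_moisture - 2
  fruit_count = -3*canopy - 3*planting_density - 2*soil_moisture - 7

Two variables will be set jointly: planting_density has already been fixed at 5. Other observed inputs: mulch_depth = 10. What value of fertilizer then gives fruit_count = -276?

fertilizer = -5

With planting_density held at 5:
Substituting into the soil_moisture equation gives soil_moisture = 2*fertilizer - 16.
Substituting into the canopy equation gives canopy = -8*fertilizer + 62.
Substituting into the fruit_count equation gives fruit_count = 20*fertilizer - 176.
Solve 20*fertilizer - 176 = -276: fertilizer = (-276 + 176) / 20 = -5.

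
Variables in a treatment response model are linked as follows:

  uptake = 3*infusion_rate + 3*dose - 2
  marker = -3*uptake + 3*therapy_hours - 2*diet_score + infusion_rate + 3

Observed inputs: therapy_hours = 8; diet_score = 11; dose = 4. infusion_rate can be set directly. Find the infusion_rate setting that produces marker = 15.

infusion_rate = -5

Substituting into the uptake equation gives uptake = 3*infusion_rate + 10.
Substituting into the marker equation gives marker = -8*infusion_rate - 25.
Solve -8*infusion_rate - 25 = 15: infusion_rate = (15 + 25) / -8 = -5.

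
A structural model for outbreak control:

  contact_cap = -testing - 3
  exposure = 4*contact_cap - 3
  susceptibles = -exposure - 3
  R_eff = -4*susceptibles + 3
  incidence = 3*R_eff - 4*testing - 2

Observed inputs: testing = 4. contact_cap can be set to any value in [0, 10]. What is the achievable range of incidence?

-9 to 471

Intervening on contact_cap fixes its value directly, overriding its dependence on testing.
Substituting into the susceptibles equation gives susceptibles = -4*contact_cap.
This gives R_eff = 16*contact_cap + 3.
So incidence = 48*contact_cap - 9.
Linear in contact_cap, so extremes are at the endpoints: contact_cap = 0 gives incidence = -9; contact_cap = 10 gives incidence = 471.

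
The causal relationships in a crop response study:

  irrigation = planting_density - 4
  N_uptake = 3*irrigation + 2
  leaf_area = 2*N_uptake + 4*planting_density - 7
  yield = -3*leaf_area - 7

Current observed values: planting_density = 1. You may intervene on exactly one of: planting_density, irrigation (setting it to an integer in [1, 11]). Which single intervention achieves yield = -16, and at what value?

set planting_density = 3

Intervening on planting_density: with other inputs at their observed values, yield = -30*planting_density + 74. Solving for -16 gives planting_density = 3, within [1, 11].
Intervening on irrigation: yield = -18*irrigation - 10. Reaching -16 requires irrigation = 1/3, not an integer.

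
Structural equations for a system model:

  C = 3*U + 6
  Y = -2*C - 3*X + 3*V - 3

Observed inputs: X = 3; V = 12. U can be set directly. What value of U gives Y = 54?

Substituting into the Y equation gives Y = -6*U + 12.
Solve -6*U + 12 = 54: U = (54 - 12) / -6 = -7.

U = -7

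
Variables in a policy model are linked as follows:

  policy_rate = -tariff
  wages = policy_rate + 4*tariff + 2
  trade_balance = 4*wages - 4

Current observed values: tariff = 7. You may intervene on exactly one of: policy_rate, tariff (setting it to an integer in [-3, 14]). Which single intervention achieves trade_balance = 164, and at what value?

Intervening on policy_rate: with other inputs at their observed values, trade_balance = 4*policy_rate + 116. Solving for 164 gives policy_rate = 12, within [-3, 14].
Intervening on tariff: trade_balance = 12*tariff + 4. Reaching 164 requires tariff = 40/3, not an integer.

set policy_rate = 12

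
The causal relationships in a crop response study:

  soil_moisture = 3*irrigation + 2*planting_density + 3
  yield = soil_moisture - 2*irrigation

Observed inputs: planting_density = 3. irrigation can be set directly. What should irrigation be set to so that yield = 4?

Substituting into the soil_moisture equation gives soil_moisture = 3*irrigation + 9.
Substituting into the yield equation gives yield = irrigation + 9.
Solve irrigation + 9 = 4: irrigation = (4 - 9) / 1 = -5.

irrigation = -5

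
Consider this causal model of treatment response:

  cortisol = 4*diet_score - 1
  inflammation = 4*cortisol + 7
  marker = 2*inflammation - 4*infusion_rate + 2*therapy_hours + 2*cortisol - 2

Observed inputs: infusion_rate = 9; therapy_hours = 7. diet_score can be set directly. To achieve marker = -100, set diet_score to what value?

Substituting into the inflammation equation gives inflammation = 16*diet_score + 3.
This gives marker = 40*diet_score - 20.
Solve 40*diet_score - 20 = -100: diet_score = (-100 + 20) / 40 = -2.

diet_score = -2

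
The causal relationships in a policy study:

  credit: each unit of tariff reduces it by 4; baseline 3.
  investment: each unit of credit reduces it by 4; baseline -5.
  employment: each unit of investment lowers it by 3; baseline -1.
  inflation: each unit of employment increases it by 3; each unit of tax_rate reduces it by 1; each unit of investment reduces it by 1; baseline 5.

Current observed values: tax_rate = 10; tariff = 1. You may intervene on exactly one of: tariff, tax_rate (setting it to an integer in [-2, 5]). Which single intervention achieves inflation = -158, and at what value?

set tariff = 2

Intervening on tariff: with other inputs at their observed values, inflation = -160*tariff + 162. Solving for -158 gives tariff = 2, within [-2, 5].
Intervening on tax_rate: inflation = -tax_rate + 12. Reaching -158 requires tax_rate = 170, outside [-2, 5].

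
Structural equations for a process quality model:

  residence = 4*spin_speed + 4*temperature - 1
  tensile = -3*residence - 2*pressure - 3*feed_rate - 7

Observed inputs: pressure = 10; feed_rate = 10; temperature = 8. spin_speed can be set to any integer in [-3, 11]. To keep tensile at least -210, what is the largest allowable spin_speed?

spin_speed = 5

Substituting into the residence equation gives residence = 4*spin_speed + 31.
Substituting into the tensile equation gives tensile = -12*spin_speed - 150.
Require -12*spin_speed - 150 ≥ -210, so spin_speed ≤ 5.
The largest integer in [-3, 11] satisfying this is 5.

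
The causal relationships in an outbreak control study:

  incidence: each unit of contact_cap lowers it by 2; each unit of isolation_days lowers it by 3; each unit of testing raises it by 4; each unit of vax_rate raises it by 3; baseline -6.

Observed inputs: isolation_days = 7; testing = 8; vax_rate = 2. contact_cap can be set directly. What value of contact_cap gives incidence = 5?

contact_cap = 3

Substituting into the incidence equation gives incidence = -2*contact_cap + 11.
Solve -2*contact_cap + 11 = 5: contact_cap = (5 - 11) / -2 = 3.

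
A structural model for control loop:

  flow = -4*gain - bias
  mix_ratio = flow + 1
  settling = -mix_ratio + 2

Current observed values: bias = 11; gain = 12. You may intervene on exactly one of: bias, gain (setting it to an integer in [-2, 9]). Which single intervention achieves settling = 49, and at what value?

Intervening on bias: with other inputs at their observed values, settling = bias + 49. Solving for 49 gives bias = 0, within [-2, 9].
Intervening on gain: settling = 4*gain + 12. Reaching 49 requires gain = 37/4, not an integer.

set bias = 0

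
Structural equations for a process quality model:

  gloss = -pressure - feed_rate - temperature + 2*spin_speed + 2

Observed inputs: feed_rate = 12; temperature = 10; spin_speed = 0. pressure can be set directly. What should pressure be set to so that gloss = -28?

pressure = 8

Substituting into the gloss equation gives gloss = -pressure - 20.
Solve -pressure - 20 = -28: pressure = (-28 + 20) / -1 = 8.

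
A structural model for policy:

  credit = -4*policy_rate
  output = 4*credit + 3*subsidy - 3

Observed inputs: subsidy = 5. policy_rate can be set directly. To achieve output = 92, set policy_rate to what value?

policy_rate = -5

Substituting into the output equation gives output = -16*policy_rate + 12.
Solve -16*policy_rate + 12 = 92: policy_rate = (92 - 12) / -16 = -5.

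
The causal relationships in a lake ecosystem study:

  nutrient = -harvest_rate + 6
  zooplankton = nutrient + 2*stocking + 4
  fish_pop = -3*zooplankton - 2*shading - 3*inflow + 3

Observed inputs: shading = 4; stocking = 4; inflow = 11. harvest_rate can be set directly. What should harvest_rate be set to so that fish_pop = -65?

Substituting into the zooplankton equation gives zooplankton = -harvest_rate + 18.
Substituting into the fish_pop equation gives fish_pop = 3*harvest_rate - 92.
Solve 3*harvest_rate - 92 = -65: harvest_rate = (-65 + 92) / 3 = 9.

harvest_rate = 9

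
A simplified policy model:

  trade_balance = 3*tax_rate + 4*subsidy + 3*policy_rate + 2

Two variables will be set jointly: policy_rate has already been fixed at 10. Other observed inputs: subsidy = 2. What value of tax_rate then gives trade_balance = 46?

tax_rate = 2

With policy_rate held at 10:
Substituting into the trade_balance equation gives trade_balance = 3*tax_rate + 40.
Solve 3*tax_rate + 40 = 46: tax_rate = (46 - 40) / 3 = 2.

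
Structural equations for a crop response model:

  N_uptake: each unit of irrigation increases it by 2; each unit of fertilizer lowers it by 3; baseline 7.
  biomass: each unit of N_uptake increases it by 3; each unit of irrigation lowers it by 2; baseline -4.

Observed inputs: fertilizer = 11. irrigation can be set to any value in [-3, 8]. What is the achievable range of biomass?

-94 to -50

Substituting into the N_uptake equation gives N_uptake = 2*irrigation - 26.
Substituting into the biomass equation gives biomass = 4*irrigation - 82.
Linear in irrigation, so extremes are at the endpoints: irrigation = -3 gives biomass = -94; irrigation = 8 gives biomass = -50.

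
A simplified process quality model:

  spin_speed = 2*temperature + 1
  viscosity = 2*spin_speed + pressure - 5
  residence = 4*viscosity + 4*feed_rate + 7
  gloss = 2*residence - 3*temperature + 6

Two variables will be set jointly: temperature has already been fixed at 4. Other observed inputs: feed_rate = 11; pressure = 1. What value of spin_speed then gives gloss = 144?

With temperature held at 4:
Intervening on spin_speed fixes its value directly, overriding its dependence on temperature.
Substituting into the viscosity equation gives viscosity = 2*spin_speed - 4.
Substituting into the residence equation gives residence = 8*spin_speed + 35.
Substituting into the gloss equation gives gloss = 16*spin_speed + 64.
Solve 16*spin_speed + 64 = 144: spin_speed = (144 - 64) / 16 = 5.

spin_speed = 5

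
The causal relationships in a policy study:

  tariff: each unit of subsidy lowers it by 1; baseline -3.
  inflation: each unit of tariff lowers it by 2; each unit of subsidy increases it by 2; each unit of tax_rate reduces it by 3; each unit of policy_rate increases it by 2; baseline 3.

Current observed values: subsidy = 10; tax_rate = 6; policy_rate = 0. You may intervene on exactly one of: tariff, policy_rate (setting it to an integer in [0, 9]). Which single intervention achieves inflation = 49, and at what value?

set policy_rate = 9

Intervening on tariff: inflation = -2*tariff + 5. Reaching 49 requires tariff = -22, outside [0, 9].
Intervening on policy_rate: with other inputs at their observed values, inflation = 2*policy_rate + 31. Solving for 49 gives policy_rate = 9, within [0, 9].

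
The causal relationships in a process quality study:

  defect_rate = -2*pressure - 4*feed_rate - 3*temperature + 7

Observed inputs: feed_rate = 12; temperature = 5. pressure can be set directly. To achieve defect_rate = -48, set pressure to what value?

pressure = -4

Substituting into the defect_rate equation gives defect_rate = -2*pressure - 56.
Solve -2*pressure - 56 = -48: pressure = (-48 + 56) / -2 = -4.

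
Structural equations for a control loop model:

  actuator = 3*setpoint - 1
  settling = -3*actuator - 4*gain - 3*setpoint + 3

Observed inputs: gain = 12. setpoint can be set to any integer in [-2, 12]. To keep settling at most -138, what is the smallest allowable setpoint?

setpoint = 8

Substituting into the settling equation gives settling = -12*setpoint - 42.
Require -12*setpoint - 42 ≤ -138, so setpoint ≥ 8.
The smallest integer in [-2, 12] satisfying this is 8.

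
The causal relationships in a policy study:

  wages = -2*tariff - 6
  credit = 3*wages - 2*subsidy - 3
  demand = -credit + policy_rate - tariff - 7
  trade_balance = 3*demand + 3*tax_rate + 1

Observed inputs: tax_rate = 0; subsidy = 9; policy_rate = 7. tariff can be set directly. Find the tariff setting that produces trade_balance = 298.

Substituting into the credit equation gives credit = -6*tariff - 39.
Substituting into the demand equation gives demand = 5*tariff + 39.
Substituting into the trade_balance equation gives trade_balance = 15*tariff + 118.
Solve 15*tariff + 118 = 298: tariff = (298 - 118) / 15 = 12.

tariff = 12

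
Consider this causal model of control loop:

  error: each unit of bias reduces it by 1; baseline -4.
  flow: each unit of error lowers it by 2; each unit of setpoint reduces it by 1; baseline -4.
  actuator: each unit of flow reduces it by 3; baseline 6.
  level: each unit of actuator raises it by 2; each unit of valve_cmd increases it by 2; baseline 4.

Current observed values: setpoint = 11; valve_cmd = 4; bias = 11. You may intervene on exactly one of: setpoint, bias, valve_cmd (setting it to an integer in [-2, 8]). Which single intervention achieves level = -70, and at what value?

set valve_cmd = 2

Intervening on setpoint: level = 6*setpoint - 132. Reaching -70 requires setpoint = 31/3, not an integer.
Intervening on bias: level = -12*bias + 66. Reaching -70 requires bias = 34/3, not an integer.
Intervening on valve_cmd: with other inputs at their observed values, level = 2*valve_cmd - 74. Solving for -70 gives valve_cmd = 2, within [-2, 8].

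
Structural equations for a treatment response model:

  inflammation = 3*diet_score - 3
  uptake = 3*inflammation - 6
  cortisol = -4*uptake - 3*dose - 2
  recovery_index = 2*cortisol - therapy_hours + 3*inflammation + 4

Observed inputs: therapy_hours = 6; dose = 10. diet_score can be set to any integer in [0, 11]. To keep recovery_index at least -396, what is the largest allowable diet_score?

Substituting into the uptake equation gives uptake = 9*diet_score - 15.
cortisol becomes -36*diet_score + 28.
recovery_index becomes -63*diet_score + 45.
Require -63*diet_score + 45 ≥ -396, so diet_score ≤ 7.
The largest integer in [0, 11] satisfying this is 7.

diet_score = 7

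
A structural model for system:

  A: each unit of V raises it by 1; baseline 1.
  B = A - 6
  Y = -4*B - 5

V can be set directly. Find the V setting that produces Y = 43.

Substituting into the B equation gives B = V - 5.
Substituting into the Y equation gives Y = -4*V + 15.
Solve -4*V + 15 = 43: V = (43 - 15) / -4 = -7.

V = -7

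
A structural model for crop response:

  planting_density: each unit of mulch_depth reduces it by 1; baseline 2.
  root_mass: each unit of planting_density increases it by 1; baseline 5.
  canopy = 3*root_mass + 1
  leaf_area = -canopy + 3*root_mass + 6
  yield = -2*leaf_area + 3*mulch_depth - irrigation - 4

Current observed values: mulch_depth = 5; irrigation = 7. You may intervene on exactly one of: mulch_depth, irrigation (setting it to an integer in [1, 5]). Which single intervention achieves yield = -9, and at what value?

Intervening on mulch_depth: with other inputs at their observed values, yield = 3*mulch_depth - 21. Solving for -9 gives mulch_depth = 4, within [1, 5].
Intervening on irrigation: yield = -irrigation + 1. Reaching -9 requires irrigation = 10, outside [1, 5].

set mulch_depth = 4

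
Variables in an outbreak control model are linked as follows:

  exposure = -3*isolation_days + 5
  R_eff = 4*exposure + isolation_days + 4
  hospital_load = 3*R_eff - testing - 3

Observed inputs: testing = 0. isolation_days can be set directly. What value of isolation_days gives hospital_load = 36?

Substituting into the R_eff equation gives R_eff = -11*isolation_days + 24.
Substituting into the hospital_load equation gives hospital_load = -33*isolation_days + 69.
Solve -33*isolation_days + 69 = 36: isolation_days = (36 - 69) / -33 = 1.

isolation_days = 1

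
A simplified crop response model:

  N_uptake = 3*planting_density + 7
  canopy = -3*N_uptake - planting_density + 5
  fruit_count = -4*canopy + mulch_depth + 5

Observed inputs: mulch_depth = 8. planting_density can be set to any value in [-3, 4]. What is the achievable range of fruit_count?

-43 to 237

Substituting into the canopy equation gives canopy = -10*planting_density - 16.
Substituting into the fruit_count equation gives fruit_count = 40*planting_density + 77.
Linear in planting_density, so extremes are at the endpoints: planting_density = -3 gives fruit_count = -43; planting_density = 4 gives fruit_count = 237.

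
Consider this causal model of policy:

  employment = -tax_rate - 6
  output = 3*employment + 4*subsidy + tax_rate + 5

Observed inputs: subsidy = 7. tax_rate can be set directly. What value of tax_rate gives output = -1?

tax_rate = 8

Substituting into the output equation gives output = -2*tax_rate + 15.
Solve -2*tax_rate + 15 = -1: tax_rate = (-1 - 15) / -2 = 8.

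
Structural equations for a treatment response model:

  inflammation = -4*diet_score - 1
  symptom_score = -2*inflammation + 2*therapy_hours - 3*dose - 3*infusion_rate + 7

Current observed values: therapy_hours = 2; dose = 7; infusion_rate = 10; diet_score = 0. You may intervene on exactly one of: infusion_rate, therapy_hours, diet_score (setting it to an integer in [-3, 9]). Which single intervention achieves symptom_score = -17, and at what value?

set infusion_rate = 3

Intervening on infusion_rate: with other inputs at their observed values, symptom_score = -3*infusion_rate - 8. Solving for -17 gives infusion_rate = 3, within [-3, 9].
Intervening on therapy_hours: symptom_score = 2*therapy_hours - 42. Reaching -17 requires therapy_hours = 25/2, not an integer.
Intervening on diet_score: symptom_score = 8*diet_score - 38. Reaching -17 requires diet_score = 21/8, not an integer.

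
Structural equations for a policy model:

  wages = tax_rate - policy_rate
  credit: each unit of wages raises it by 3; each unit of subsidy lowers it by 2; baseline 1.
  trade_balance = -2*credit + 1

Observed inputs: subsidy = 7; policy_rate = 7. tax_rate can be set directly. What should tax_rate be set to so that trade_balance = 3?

tax_rate = 11

Substituting into the wages equation gives wages = tax_rate - 7.
Substituting into the credit equation gives credit = 3*tax_rate - 34.
Substituting into the trade_balance equation gives trade_balance = -6*tax_rate + 69.
Solve -6*tax_rate + 69 = 3: tax_rate = (3 - 69) / -6 = 11.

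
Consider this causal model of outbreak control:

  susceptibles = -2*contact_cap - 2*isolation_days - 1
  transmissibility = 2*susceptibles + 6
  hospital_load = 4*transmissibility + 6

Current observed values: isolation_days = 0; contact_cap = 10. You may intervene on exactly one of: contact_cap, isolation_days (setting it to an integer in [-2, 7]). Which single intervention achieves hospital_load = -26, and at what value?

set contact_cap = 3

Intervening on contact_cap: with other inputs at their observed values, hospital_load = -16*contact_cap + 22. Solving for -26 gives contact_cap = 3, within [-2, 7].
Intervening on isolation_days: hospital_load = -16*isolation_days - 138. Reaching -26 requires isolation_days = -7, outside [-2, 7].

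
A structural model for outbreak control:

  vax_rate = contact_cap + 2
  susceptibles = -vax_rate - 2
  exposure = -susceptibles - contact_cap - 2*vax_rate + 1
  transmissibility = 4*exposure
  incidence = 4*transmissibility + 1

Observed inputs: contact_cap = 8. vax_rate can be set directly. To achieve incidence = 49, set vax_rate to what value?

vax_rate = -8

Intervening on vax_rate fixes its value directly, overriding its dependence on contact_cap.
Substituting into the exposure equation gives exposure = -vax_rate - 5.
This gives transmissibility = -4*vax_rate - 20.
incidence becomes -16*vax_rate - 79.
Solve -16*vax_rate - 79 = 49: vax_rate = (49 + 79) / -16 = -8.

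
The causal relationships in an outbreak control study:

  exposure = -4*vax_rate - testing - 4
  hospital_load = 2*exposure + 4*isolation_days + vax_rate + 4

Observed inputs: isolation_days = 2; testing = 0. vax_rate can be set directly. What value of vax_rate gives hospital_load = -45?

Substituting into the exposure equation gives exposure = -4*vax_rate - 4.
Substituting into the hospital_load equation gives hospital_load = -7*vax_rate + 4.
Solve -7*vax_rate + 4 = -45: vax_rate = (-45 - 4) / -7 = 7.

vax_rate = 7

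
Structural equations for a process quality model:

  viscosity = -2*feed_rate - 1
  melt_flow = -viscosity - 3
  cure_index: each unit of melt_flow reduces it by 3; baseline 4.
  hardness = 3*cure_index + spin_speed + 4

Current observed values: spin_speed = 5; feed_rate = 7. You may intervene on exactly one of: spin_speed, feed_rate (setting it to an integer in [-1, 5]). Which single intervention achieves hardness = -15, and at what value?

Intervening on spin_speed: hardness = spin_speed - 92. Reaching -15 requires spin_speed = 77, outside [-1, 5].
Intervening on feed_rate: with other inputs at their observed values, hardness = -18*feed_rate + 39. Solving for -15 gives feed_rate = 3, within [-1, 5].

set feed_rate = 3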